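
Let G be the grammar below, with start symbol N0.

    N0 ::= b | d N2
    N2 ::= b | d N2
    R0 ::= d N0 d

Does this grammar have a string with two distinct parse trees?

(R0 is unreachable from N0, so its rules don't affect L(N0).) The reachable rules are right-linear with at most one rule per (nonterminal, next-terminal) pair. Each input token forces the next rule, so parsing is deterministic.

Unambiguous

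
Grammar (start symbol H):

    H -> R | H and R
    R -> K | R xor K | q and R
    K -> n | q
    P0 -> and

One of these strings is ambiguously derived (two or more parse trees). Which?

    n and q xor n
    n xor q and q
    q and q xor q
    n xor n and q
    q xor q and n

q and q xor q

n and q xor n: 1 tree
n xor q and q: 1 tree
q and q xor q: 3 trees
n xor n and q: 1 tree
q xor q and n: 1 tree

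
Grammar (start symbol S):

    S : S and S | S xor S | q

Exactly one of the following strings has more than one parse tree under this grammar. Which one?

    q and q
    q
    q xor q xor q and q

q and q: 1 tree
q: 1 tree
q xor q xor q and q: 5 trees

q xor q xor q and q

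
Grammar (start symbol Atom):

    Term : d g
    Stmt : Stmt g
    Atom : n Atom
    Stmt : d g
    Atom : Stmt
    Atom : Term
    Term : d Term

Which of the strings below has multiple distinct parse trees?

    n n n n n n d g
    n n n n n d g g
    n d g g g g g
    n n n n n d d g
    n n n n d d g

n n n n n n d g: 2 trees
n n n n n d g g: 1 tree
n d g g g g g: 1 tree
n n n n n d d g: 1 tree
n n n n d d g: 1 tree

n n n n n n d g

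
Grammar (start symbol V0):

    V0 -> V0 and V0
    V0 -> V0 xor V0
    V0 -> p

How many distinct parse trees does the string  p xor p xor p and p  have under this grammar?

5

Parse trees for p xor p xor p and p:
  [V0 [V0 [V0 p] xor [V0 [V0 p] xor [V0 p]]] and [V0 p]]
  [V0 [V0 [V0 [V0 p] xor [V0 p]] xor [V0 p]] and [V0 p]]
  [V0 [V0 p] xor [V0 [V0 [V0 p] xor [V0 p]] and [V0 p]]]
  [V0 [V0 p] xor [V0 [V0 p] xor [V0 [V0 p] and [V0 p]]]]
  [V0 [V0 [V0 p] xor [V0 p]] xor [V0 [V0 p] and [V0 p]]]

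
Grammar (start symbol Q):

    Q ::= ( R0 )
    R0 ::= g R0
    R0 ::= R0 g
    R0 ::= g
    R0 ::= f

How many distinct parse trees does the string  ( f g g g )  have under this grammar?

1

Parse trees for ( f g g g ):
  [Q ( [R0 [R0 [R0 [R0 f] g] g] g] )]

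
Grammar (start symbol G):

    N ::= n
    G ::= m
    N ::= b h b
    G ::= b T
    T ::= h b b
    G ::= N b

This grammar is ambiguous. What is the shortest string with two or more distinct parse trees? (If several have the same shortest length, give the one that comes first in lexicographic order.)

length 1: no string has ≥2 trees
length 2: no string has ≥2 trees
length 4: b h b b has 2 parse trees

Two derivations of b h b b:
  G ⇒ b T ⇒ b h b b
  G ⇒ N b ⇒ b h b b

b h b b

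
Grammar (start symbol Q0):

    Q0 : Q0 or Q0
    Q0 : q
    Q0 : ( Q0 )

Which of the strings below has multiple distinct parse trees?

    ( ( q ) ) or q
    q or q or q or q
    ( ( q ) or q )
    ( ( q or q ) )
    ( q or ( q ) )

( ( q ) ) or q: 1 tree
q or q or q or q: 5 trees
( ( q ) or q ): 1 tree
( ( q or q ) ): 1 tree
( q or ( q ) ): 1 tree

q or q or q or q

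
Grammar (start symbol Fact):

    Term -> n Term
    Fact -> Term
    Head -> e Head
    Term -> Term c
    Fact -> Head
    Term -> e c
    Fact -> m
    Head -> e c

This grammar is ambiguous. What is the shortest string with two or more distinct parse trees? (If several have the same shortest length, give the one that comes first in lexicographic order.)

length 1: no string has ≥2 trees
length 2: e c has 2 parse trees

Two derivations of e c:
  Fact ⇒ Term ⇒ e c
  Fact ⇒ Head ⇒ e c

e c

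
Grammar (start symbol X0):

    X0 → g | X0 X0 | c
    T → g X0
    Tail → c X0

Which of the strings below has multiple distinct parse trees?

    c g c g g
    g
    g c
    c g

c g c g g

c g c g g: 14 trees
g: 1 tree
g c: 1 tree
c g: 1 tree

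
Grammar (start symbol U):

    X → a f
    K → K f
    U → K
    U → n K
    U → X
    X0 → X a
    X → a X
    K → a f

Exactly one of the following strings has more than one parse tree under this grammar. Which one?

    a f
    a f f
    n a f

a f: 2 trees
a f f: 1 tree
n a f: 1 tree

a f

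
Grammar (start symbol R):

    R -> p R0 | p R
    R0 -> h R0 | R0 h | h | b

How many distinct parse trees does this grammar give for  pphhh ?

4

Parse trees for pphhh:
  [R p [R p [R0 h [R0 h [R0 h]]]]]
  [R p [R p [R0 h [R0 [R0 h] h]]]]
  [R p [R p [R0 [R0 h [R0 h]] h]]]
  [R p [R p [R0 [R0 [R0 h] h] h]]]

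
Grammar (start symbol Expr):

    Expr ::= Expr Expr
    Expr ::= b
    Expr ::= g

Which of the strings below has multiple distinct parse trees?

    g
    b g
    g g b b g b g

g: 1 tree
b g: 1 tree
g g b b g b g: 132 trees

g g b b g b g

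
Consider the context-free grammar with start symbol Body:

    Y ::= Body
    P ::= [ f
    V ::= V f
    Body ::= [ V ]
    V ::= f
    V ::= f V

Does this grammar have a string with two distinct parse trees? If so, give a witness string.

Ambiguous

Witness: [ f f ]

Derivation 1: Body ⇒ [ V ] ⇒ [ V f ] ⇒ [ f f ]
Derivation 2: Body ⇒ [ V ] ⇒ [ f V ] ⇒ [ f f ]

Two distinct leftmost derivations for the same string.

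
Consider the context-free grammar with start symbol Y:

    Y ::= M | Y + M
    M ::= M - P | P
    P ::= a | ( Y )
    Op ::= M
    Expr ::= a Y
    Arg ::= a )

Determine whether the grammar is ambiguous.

Only Y, M, P are reachable from Y; ignoring the rest: This is a standard precedence ladder (Y over M over P), with each level left-recursive on its own operator ('+' at Y, '-' at M). That structure is LR(1), hence unambiguous.

Unambiguous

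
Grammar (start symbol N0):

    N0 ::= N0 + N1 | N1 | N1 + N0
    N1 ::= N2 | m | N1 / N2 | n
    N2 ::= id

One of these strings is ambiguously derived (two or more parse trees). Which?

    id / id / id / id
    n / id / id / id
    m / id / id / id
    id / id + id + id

id / id / id / id: 1 tree
n / id / id / id: 1 tree
m / id / id / id: 1 tree
id / id + id + id: 4 trees

id / id + id + id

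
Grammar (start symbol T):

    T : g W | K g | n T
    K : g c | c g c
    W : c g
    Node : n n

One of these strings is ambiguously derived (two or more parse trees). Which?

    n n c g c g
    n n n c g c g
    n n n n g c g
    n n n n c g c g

n n c g c g: 1 tree
n n n c g c g: 1 tree
n n n n g c g: 2 trees
n n n n c g c g: 1 tree

n n n n g c g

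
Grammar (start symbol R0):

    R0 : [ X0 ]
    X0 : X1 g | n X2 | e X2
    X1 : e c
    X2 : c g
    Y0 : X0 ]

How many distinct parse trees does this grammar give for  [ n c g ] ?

1

Parse trees for [ n c g ]:
  [R0 [ [X0 n [X2 c g]] ]]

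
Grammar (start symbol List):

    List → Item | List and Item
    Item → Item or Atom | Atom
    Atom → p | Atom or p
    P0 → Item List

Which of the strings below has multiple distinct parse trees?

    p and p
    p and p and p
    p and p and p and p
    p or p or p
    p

p and p: 1 tree
p and p and p: 1 tree
p and p and p and p: 1 tree
p or p or p: 4 trees
p: 1 tree

p or p or p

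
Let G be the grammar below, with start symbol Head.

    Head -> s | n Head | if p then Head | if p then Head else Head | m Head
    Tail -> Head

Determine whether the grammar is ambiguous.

Witness: if p then if p then s else s

Derivation 1: Head ⇒ if p then Head ⇒ if p then if p then Head else Head ⇒ if p then if p then s else Head ⇒ if p then if p then s else s
Derivation 2: Head ⇒ if p then Head else Head ⇒ if p then if p then Head else Head ⇒ if p then if p then s else Head ⇒ if p then if p then s else s

Two distinct leftmost derivations for the same string.

Ambiguous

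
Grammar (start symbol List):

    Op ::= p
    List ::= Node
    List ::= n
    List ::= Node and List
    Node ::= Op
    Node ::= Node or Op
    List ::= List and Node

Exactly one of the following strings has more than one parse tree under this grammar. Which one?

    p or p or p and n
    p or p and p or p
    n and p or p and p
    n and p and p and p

p or p and p or p

p or p or p and n: 1 tree
p or p and p or p: 2 trees
n and p or p and p: 1 tree
n and p and p and p: 1 tree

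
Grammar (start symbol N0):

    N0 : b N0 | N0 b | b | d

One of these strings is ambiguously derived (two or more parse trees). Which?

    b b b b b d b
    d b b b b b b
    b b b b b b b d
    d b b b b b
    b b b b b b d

b b b b b d b: 6 trees
d b b b b b b: 1 tree
b b b b b b b d: 1 tree
d b b b b b: 1 tree
b b b b b b d: 1 tree

b b b b b d b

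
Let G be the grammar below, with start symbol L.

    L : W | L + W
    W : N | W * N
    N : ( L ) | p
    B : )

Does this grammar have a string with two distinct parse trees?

Unambiguous

(B is unreachable from L, so its rules don't affect L(L).) L → L + W | W  ;  W → W * N | N  — a left-associative chain with N at the bottom. Each string factors uniquely by precedence.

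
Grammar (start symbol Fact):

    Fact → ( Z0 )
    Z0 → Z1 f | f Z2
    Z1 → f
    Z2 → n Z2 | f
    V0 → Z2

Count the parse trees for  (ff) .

Parse trees for (ff):
  [Fact ( [Z0 [Z1 f] f] )]
  [Fact ( [Z0 f [Z2 f]] )]

2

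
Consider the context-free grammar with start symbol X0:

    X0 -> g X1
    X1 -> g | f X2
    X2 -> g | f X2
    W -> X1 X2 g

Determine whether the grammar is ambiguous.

(W is unreachable from X0, so its rules don't affect L(X0).) Restricted to the reachable nonterminals, every rule has the form A → t or A → t B, and no two rules for the same A share a first terminal. The grammar encodes a DFA — one run per string.

Unambiguous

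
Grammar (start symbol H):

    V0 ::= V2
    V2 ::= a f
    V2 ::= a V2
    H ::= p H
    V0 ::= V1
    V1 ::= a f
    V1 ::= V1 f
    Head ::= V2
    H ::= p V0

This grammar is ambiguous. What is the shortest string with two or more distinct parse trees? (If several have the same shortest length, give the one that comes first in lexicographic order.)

length 3: p a f has 2 parse trees

Two derivations of p a f:
  H ⇒ p V0 ⇒ p V2 ⇒ p a f
  H ⇒ p V0 ⇒ p V1 ⇒ p a f

p a f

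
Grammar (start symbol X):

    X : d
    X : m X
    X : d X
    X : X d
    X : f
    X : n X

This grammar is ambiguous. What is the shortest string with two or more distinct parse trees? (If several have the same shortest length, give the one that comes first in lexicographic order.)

length 1: no string has ≥2 trees
length 2: d d has 2 parse trees

Two derivations of d d:
  X ⇒ d X ⇒ d d
  X ⇒ X d ⇒ d d

d d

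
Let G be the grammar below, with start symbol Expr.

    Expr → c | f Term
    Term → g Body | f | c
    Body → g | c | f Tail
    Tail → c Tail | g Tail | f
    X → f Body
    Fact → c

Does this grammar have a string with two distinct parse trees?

Unambiguous

(X, Fact are unreachable from Expr, so their rules don't affect L(Expr).) Restricted to the reachable nonterminals, every rule has the form A → t or A → t B, and no two rules for the same A share a first terminal. The grammar encodes a DFA — one run per string.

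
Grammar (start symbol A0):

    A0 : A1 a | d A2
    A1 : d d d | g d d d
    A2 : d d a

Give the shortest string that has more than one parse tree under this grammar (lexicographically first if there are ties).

d d d a

length 4: d d d a has 2 parse trees

Two derivations of d d d a:
  A0 ⇒ A1 a ⇒ d d d a
  A0 ⇒ d A2 ⇒ d d d a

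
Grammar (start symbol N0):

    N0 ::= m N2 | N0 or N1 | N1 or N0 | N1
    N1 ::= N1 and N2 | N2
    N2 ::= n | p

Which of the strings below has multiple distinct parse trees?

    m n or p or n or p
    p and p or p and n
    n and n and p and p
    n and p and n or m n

m n or p or n or p: 1 tree
p and p or p and n: 2 trees
n and n and p and p: 1 tree
n and p and n or m n: 1 tree

p and p or p and n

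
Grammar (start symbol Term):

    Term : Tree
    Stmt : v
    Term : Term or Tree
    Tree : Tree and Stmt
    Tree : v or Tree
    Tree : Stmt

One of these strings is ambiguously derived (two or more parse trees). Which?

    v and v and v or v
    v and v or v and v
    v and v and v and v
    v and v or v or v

v and v or v or v

v and v and v or v: 1 tree
v and v or v and v: 1 tree
v and v and v and v: 1 tree
v and v or v or v: 2 trees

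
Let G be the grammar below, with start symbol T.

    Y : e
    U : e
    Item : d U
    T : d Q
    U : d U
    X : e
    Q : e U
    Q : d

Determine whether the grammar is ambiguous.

Unambiguous

(X, Item, Y are unreachable from T, so their rules don't affect L(T).) Each reachable nonterminal has at most one production per leading terminal, and all productions are right-linear; the derivation is determined token-by-token.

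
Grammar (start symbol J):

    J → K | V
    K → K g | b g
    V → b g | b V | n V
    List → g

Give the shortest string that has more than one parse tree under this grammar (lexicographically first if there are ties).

length 2: b g has 2 parse trees

Two derivations of b g:
  J ⇒ K ⇒ b g
  J ⇒ V ⇒ b g

b g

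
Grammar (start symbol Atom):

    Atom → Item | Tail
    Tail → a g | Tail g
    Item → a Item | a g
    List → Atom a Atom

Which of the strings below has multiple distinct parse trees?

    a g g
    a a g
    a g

a g

a g g: 1 tree
a a g: 1 tree
a g: 2 trees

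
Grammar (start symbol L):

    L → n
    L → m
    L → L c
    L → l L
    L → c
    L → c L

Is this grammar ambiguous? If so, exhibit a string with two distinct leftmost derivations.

Ambiguous

Witness: c c

Derivation 1: L ⇒ L c ⇒ c c
Derivation 2: L ⇒ c L ⇒ c c

Two distinct leftmost derivations for the same string.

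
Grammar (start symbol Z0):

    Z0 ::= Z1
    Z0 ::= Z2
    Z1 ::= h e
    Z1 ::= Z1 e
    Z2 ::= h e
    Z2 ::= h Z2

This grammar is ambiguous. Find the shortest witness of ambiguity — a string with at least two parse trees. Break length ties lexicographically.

h e

length 2: h e has 2 parse trees

Two derivations of h e:
  Z0 ⇒ Z1 ⇒ h e
  Z0 ⇒ Z2 ⇒ h e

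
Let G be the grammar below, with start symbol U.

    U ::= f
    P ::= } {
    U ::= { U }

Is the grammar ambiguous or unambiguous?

Only U is reachable from U; ignoring the rest: Each string is a nest of matched brackets around a single atom. An opening bracket forces the recursive rule; an atom forces the base rule.

Unambiguous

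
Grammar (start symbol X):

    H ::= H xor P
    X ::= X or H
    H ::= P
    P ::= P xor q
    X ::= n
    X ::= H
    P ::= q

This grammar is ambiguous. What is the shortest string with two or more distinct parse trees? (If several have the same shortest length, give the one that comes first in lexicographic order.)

q xor q

length 1: no string has ≥2 trees
length 3: q xor q has 2 parse trees

Two derivations of q xor q:
  X ⇒ H ⇒ H xor P ⇒ P xor P ⇒ q xor P ⇒ q xor q
  X ⇒ H ⇒ P ⇒ P xor q ⇒ q xor q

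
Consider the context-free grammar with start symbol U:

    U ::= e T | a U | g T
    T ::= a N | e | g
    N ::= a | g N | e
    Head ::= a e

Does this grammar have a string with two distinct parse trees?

Unambiguous

(Head is unreachable from U, so its rules don't affect L(U).) The reachable rules are right-linear with at most one rule per (nonterminal, next-terminal) pair. Each input token forces the next rule, so parsing is deterministic.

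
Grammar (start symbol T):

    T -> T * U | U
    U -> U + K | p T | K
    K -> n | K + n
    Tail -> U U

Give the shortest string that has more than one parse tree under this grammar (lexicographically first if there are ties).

n + n

length 1: no string has ≥2 trees
length 2: no string has ≥2 trees
length 3: n + n has 2 parse trees

Two derivations of n + n:
  T ⇒ U ⇒ U + K ⇒ K + K ⇒ n + K ⇒ n + n
  T ⇒ U ⇒ K ⇒ K + n ⇒ n + n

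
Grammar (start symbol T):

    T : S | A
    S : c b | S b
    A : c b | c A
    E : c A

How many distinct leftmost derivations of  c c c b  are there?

Parse trees for c c c b:
  [T [A c [A c [A c b]]]]

1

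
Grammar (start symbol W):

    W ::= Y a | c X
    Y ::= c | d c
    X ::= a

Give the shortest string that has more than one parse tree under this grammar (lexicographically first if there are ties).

length 2: c a has 2 parse trees

Two derivations of c a:
  W ⇒ Y a ⇒ c a
  W ⇒ c X ⇒ c a

c a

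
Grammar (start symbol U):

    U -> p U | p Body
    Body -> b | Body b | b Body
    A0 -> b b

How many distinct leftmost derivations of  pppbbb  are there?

Parse trees for pppbbb:
  [U p [U p [U p [Body [Body [Body b] b] b]]]]
  [U p [U p [U p [Body [Body b [Body b]] b]]]]
  [U p [U p [U p [Body b [Body [Body b] b]]]]]
  [U p [U p [U p [Body b [Body b [Body b]]]]]]

4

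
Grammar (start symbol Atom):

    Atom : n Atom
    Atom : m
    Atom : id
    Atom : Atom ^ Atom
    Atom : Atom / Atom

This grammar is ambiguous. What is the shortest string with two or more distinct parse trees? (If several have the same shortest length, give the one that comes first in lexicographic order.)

length 1: no string has ≥2 trees
length 2: no string has ≥2 trees
length 3: no string has ≥2 trees
length 4: n id / id has 2 parse trees

Two derivations of n id / id:
  Atom ⇒ n Atom ⇒ n Atom / Atom ⇒ n id / Atom ⇒ n id / id
  Atom ⇒ Atom / Atom ⇒ n Atom / Atom ⇒ n id / Atom ⇒ n id / id

n id / id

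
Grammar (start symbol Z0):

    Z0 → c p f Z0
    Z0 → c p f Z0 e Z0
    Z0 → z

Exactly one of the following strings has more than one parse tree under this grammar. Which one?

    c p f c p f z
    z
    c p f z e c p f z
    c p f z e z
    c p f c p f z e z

c p f c p f z: 1 tree
z: 1 tree
c p f z e c p f z: 1 tree
c p f z e z: 1 tree
c p f c p f z e z: 2 trees

c p f c p f z e z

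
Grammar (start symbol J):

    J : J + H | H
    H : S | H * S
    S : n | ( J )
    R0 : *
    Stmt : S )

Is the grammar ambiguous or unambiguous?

Unambiguous

Only J, H, S are reachable from J; ignoring the rest: This is a standard precedence ladder (J over H over S), with each level left-recursive on its own operator ('+' at J, '*' at H). That structure is LR(1), hence unambiguous.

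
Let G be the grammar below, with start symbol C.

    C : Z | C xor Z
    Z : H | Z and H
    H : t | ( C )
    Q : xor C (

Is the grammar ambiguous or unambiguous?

Unambiguous

(Q is unreachable from C, so its rules don't affect L(C).) C → C xor Z | Z  ;  Z → Z and H | H  — a left-associative chain with H at the bottom. Each string factors uniquely by precedence.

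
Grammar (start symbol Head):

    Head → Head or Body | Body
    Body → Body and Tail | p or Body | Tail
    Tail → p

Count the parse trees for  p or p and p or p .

Parse trees for p or p and p or p:
  [Head [Head [Head [Body [Tail p]]] or [Body [Body [Tail p]] and [Tail p]]] or [Body [Tail p]]]
  [Head [Head [Body [Body p or [Body [Tail p]]] and [Tail p]]] or [Body [Tail p]]]
  [Head [Head [Body p or [Body [Body [Tail p]] and [Tail p]]]] or [Body [Tail p]]]

3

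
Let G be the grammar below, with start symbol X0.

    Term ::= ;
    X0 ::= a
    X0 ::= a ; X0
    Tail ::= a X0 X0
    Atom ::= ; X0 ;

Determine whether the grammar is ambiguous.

(Tail, Atom, Term are unreachable from X0, so their rules don't affect L(X0).) Right-recursive list with a separator: after each atom, whether the separator follows determines the rule. One parse per string.

Unambiguous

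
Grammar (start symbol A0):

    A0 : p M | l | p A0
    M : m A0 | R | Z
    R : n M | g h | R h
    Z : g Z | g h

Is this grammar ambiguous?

Ambiguous

Witness: p g h

Derivation 1: A0 ⇒ p M ⇒ p R ⇒ p g h
Derivation 2: A0 ⇒ p M ⇒ p Z ⇒ p g h

Two distinct leftmost derivations for the same string.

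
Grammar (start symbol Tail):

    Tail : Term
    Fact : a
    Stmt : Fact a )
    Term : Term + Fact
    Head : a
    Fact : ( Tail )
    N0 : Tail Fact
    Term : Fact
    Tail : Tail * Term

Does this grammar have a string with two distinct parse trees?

Only Tail, Term, Fact are reachable from Tail; ignoring the rest: The grammar is stratified — Tail handles '*' (left-recursive), Term handles '+', Fact atoms. Each operator has a fixed associativity and precedence level, so every string has one parse.

Unambiguous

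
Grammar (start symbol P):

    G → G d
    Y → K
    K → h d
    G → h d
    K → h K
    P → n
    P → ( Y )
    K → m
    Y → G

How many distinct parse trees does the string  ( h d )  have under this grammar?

2

Parse trees for ( h d ):
  [P ( [Y [K h d]] )]
  [P ( [Y [G h d]] )]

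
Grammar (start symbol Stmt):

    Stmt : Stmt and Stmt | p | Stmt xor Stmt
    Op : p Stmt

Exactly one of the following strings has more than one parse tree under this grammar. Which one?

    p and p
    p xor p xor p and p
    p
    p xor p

p xor p xor p and p

p and p: 1 tree
p xor p xor p and p: 5 trees
p: 1 tree
p xor p: 1 tree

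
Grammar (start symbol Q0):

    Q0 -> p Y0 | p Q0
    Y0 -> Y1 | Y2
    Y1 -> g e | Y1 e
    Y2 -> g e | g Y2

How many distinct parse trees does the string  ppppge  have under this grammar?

2

Parse trees for ppppge:
  [Q0 p [Q0 p [Q0 p [Q0 p [Y0 [Y1 g e]]]]]]
  [Q0 p [Q0 p [Q0 p [Q0 p [Y0 [Y2 g e]]]]]]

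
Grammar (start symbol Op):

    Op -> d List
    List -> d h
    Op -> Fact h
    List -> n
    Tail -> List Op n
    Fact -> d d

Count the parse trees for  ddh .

2

Parse trees for ddh:
  [Op d [List d h]]
  [Op [Fact d d] h]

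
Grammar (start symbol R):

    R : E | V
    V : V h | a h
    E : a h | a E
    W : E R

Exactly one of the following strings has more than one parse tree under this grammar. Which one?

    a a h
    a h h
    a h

a h

a a h: 1 tree
a h h: 1 tree
a h: 2 trees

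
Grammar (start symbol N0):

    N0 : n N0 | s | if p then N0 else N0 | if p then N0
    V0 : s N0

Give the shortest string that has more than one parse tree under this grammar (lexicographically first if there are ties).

if p then if p then s else s

length 1: no string has ≥2 trees
length 2: no string has ≥2 trees
length 3: no string has ≥2 trees
length 4: no string has ≥2 trees
length 5: no string has ≥2 trees
length 6: no string has ≥2 trees
length 7: no string has ≥2 trees
length 8: no string has ≥2 trees
length 9: if p then if p then s else s has 2 parse trees

Two derivations of if p then if p then s else s:
  N0 ⇒ if p then N0 else N0 ⇒ if p then if p then N0 else N0 ⇒ if p then if p then s else N0 ⇒ if p then if p then s else s
  N0 ⇒ if p then N0 ⇒ if p then if p then N0 else N0 ⇒ if p then if p then s else N0 ⇒ if p then if p then s else s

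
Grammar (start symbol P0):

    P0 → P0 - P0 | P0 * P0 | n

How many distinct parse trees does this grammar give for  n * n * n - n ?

Parse trees for n * n * n - n:
  [P0 [P0 [P0 n] * [P0 [P0 n] * [P0 n]]] - [P0 n]]
  [P0 [P0 [P0 [P0 n] * [P0 n]] * [P0 n]] - [P0 n]]
  [P0 [P0 n] * [P0 [P0 [P0 n] * [P0 n]] - [P0 n]]]
  [P0 [P0 n] * [P0 [P0 n] * [P0 [P0 n] - [P0 n]]]]
  [P0 [P0 [P0 n] * [P0 n]] * [P0 [P0 n] - [P0 n]]]

5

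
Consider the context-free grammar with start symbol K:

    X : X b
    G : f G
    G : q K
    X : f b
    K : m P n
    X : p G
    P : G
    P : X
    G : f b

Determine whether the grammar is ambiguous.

Witness: m f b n

Derivation 1: K ⇒ m P n ⇒ m G n ⇒ m f b n
Derivation 2: K ⇒ m P n ⇒ m X n ⇒ m f b n

Two distinct leftmost derivations for the same string.

Ambiguous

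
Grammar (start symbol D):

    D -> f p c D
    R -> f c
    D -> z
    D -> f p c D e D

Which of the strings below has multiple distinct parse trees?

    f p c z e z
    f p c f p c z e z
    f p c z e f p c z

f p c z e z: 1 tree
f p c f p c z e z: 2 trees
f p c z e f p c z: 1 tree

f p c f p c z e z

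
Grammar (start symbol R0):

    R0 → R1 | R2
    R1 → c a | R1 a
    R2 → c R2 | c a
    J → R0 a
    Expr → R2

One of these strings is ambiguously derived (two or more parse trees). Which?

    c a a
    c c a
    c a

c a a: 1 tree
c c a: 1 tree
c a: 2 trees

c a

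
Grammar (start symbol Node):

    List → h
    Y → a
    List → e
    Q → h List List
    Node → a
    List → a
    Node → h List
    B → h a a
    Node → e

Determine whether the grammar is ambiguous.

Unambiguous

Only Node, List are reachable from Node; ignoring the rest: Restricted to the reachable nonterminals, every rule has the form A → t or A → t B, and no two rules for the same A share a first terminal. The grammar encodes a DFA — one run per string.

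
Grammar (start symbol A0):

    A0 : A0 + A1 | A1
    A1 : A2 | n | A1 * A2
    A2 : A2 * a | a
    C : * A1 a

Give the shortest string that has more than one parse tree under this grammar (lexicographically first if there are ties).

a * a

length 1: no string has ≥2 trees
length 3: a * a has 2 parse trees

Two derivations of a * a:
  A0 ⇒ A1 ⇒ A2 ⇒ A2 * a ⇒ a * a
  A0 ⇒ A1 ⇒ A1 * A2 ⇒ A2 * A2 ⇒ a * A2 ⇒ a * a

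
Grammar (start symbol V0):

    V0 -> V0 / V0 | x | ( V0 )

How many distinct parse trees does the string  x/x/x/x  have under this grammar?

5

Parse trees for x/x/x/x:
  [V0 [V0 x] / [V0 [V0 x] / [V0 [V0 x] / [V0 x]]]]
  [V0 [V0 x] / [V0 [V0 [V0 x] / [V0 x]] / [V0 x]]]
  [V0 [V0 [V0 x] / [V0 x]] / [V0 [V0 x] / [V0 x]]]
  [V0 [V0 [V0 x] / [V0 [V0 x] / [V0 x]]] / [V0 x]]
  [V0 [V0 [V0 [V0 x] / [V0 x]] / [V0 x]] / [V0 x]]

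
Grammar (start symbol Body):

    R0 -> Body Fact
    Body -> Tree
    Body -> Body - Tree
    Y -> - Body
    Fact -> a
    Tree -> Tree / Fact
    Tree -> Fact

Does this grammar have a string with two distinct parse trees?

Unambiguous

Only Body, Tree, Fact are reachable from Body; ignoring the rest: The grammar is stratified — Body handles '-' (left-recursive), Tree handles '/', Fact atoms. Each operator has a fixed associativity and precedence level, so every string has one parse.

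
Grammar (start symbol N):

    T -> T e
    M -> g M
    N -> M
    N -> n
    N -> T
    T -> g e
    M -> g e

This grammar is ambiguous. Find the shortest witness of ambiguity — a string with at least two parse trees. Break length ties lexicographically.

length 1: no string has ≥2 trees
length 2: g e has 2 parse trees

Two derivations of g e:
  N ⇒ M ⇒ g e
  N ⇒ T ⇒ g e

g e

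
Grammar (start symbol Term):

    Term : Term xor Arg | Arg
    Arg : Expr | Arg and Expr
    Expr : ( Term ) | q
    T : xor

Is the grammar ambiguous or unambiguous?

Unambiguous

(T is unreachable from Term, so its rules don't affect L(Term).) Term → Term xor Arg | Arg  ;  Arg → Arg and Expr | Expr  — a left-associative chain with Expr at the bottom. Each string factors uniquely by precedence.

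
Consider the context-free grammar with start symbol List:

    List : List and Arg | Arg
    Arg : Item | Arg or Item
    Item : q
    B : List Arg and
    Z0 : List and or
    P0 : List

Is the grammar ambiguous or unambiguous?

Unambiguous

Only List, Arg, Item are reachable from List; ignoring the rest: The grammar is stratified — List handles 'and' (left-recursive), Arg handles 'or', Item atoms. Each operator has a fixed associativity and precedence level, so every string has one parse.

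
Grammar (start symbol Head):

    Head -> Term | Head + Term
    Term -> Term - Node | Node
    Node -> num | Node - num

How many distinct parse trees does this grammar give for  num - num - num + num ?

4

Parse trees for num - num - num + num:
  [Head [Head [Term [Term [Node num]] - [Node [Node num] - num]]] + [Term [Node num]]]
  [Head [Head [Term [Term [Term [Node num]] - [Node num]] - [Node num]]] + [Term [Node num]]]
  [Head [Head [Term [Term [Node [Node num] - num]] - [Node num]]] + [Term [Node num]]]
  [Head [Head [Term [Node [Node [Node num] - num] - num]]] + [Term [Node num]]]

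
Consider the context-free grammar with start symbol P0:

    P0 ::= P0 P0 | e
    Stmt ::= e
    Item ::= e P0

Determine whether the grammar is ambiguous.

Witness: e e e

Derivation 1: P0 ⇒ P0 P0 ⇒ P0 P0 P0 ⇒ e P0 P0 ⇒ e e P0 ⇒ e e e
Derivation 2: P0 ⇒ P0 P0 ⇒ e P0 ⇒ e P0 P0 ⇒ e e P0 ⇒ e e e

Two distinct leftmost derivations for the same string.

Ambiguous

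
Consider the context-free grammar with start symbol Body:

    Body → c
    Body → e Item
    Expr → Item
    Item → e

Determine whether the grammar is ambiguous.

Unambiguous

(Expr is unreachable from Body, so its rules don't affect L(Body).) Each reachable nonterminal has at most one production per leading terminal, and all productions are right-linear; the derivation is determined token-by-token.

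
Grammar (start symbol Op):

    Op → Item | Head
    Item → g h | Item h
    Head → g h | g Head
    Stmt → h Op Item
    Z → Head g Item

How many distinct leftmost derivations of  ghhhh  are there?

1

Parse trees for ghhhh:
  [Op [Item [Item [Item [Item g h] h] h] h]]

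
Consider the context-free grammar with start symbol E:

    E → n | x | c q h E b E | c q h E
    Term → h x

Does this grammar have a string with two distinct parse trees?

Witness: c q h c q h n b n

Derivation 1: E ⇒ c q h E b E ⇒ c q h c q h E b E ⇒ c q h c q h n b E ⇒ c q h c q h n b n
Derivation 2: E ⇒ c q h E ⇒ c q h c q h E b E ⇒ c q h c q h n b E ⇒ c q h c q h n b n

Two distinct leftmost derivations for the same string.

Ambiguous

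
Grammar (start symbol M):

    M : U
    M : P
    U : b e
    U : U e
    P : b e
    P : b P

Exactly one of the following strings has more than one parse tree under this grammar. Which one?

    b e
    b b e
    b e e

b e: 2 trees
b b e: 1 tree
b e e: 1 tree

b e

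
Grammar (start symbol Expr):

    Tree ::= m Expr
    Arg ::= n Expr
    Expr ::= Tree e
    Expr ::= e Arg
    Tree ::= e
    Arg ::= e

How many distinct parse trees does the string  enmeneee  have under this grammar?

Parse trees for enmeneee:
  [Expr e [Arg n [Expr [Tree m [Expr e [Arg n [Expr [Tree e] e]]]] e]]]
  [Expr e [Arg n [Expr [Tree m [Expr e [Arg n [Expr e [Arg e]]]]] e]]]

2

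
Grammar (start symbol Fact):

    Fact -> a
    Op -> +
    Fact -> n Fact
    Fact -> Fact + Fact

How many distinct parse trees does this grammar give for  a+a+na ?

Parse trees for a+a+na:
  [Fact [Fact a] + [Fact [Fact a] + [Fact n [Fact a]]]]
  [Fact [Fact [Fact a] + [Fact a]] + [Fact n [Fact a]]]

2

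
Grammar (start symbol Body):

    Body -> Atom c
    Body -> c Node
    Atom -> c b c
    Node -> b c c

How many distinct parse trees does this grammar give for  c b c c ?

Parse trees for c b c c:
  [Body [Atom c b c] c]
  [Body c [Node b c c]]

2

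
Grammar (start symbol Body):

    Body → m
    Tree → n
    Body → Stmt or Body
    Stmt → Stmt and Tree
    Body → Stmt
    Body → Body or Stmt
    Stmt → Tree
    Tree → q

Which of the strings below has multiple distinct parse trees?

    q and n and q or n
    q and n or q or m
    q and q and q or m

q and n and q or n: 2 trees
q and n or q or m: 1 tree
q and q and q or m: 1 tree

q and n and q or n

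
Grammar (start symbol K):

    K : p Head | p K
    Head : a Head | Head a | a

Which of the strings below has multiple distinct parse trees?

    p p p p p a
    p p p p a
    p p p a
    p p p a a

p p p p p a: 1 tree
p p p p a: 1 tree
p p p a: 1 tree
p p p a a: 2 trees

p p p a a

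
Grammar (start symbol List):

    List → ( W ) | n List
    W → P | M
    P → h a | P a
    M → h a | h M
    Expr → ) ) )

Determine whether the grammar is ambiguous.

Ambiguous

Witness: ( h a )

Derivation 1: List ⇒ ( W ) ⇒ ( P ) ⇒ ( h a )
Derivation 2: List ⇒ ( W ) ⇒ ( M ) ⇒ ( h a )

Two distinct leftmost derivations for the same string.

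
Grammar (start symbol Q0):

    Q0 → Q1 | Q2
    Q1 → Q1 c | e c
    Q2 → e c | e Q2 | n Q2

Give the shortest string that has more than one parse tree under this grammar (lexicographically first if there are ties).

length 2: e c has 2 parse trees

Two derivations of e c:
  Q0 ⇒ Q1 ⇒ e c
  Q0 ⇒ Q2 ⇒ e c

e c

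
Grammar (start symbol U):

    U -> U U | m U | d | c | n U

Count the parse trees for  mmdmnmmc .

3

Parse trees for mmdmnmmc:
  [U [U m [U m [U d]]] [U m [U n [U m [U m [U c]]]]]]
  [U m [U [U m [U d]] [U m [U n [U m [U m [U c]]]]]]]
  [U m [U m [U [U d] [U m [U n [U m [U m [U c]]]]]]]]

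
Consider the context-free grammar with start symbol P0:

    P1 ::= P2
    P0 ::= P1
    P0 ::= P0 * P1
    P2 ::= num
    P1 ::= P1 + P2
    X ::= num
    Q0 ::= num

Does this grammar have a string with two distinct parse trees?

Unambiguous

Only P0, P1, P2 are reachable from P0; ignoring the rest: This is a standard precedence ladder (P0 over P1 over P2), with each level left-recursive on its own operator ('*' at P0, '+' at P1). That structure is LR(1), hence unambiguous.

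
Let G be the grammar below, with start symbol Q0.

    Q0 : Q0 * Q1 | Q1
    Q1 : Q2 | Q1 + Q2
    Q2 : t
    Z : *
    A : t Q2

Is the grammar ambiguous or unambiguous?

Only Q0, Q1, Q2 are reachable from Q0; ignoring the rest: The grammar is stratified — Q0 handles '*' (left-recursive), Q1 handles '+', Q2 atoms. Each operator has a fixed associativity and precedence level, so every string has one parse.

Unambiguous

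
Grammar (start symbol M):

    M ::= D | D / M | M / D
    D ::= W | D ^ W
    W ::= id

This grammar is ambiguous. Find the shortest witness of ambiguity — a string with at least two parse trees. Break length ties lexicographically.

id / id

length 1: no string has ≥2 trees
length 3: id / id has 2 parse trees

Two derivations of id / id:
  M ⇒ D / M ⇒ W / M ⇒ id / M ⇒ id / D ⇒ id / W ⇒ id / id
  M ⇒ M / D ⇒ D / D ⇒ W / D ⇒ id / D ⇒ id / W ⇒ id / id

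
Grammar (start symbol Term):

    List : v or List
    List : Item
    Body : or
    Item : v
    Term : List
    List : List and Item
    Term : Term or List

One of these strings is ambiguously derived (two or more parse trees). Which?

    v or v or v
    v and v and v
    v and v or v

v or v or v: 4 trees
v and v and v: 1 tree
v and v or v: 1 tree

v or v or v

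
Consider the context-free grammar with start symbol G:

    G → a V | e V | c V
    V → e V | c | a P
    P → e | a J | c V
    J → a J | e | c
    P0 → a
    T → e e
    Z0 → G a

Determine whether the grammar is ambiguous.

Unambiguous

(P0, T, Z0 are unreachable from G, so their rules don't affect L(G).) The reachable rules are right-linear with at most one rule per (nonterminal, next-terminal) pair. Each input token forces the next rule, so parsing is deterministic.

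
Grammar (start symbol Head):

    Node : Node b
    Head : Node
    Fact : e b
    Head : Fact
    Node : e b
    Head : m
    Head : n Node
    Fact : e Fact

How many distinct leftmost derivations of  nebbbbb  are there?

Parse trees for nebbbbb:
  [Head n [Node [Node [Node [Node [Node e b] b] b] b] b]]

1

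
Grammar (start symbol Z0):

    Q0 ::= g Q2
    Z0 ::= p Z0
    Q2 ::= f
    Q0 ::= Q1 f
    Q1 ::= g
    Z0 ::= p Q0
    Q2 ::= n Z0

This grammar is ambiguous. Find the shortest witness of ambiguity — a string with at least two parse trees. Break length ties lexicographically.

length 3: p g f has 2 parse trees

Two derivations of p g f:
  Z0 ⇒ p Q0 ⇒ p g Q2 ⇒ p g f
  Z0 ⇒ p Q0 ⇒ p Q1 f ⇒ p g f

p g f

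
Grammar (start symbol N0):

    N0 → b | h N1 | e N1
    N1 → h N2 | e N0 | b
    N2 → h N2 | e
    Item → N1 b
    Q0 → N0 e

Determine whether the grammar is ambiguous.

Unambiguous

(Item, Q0 are unreachable from N0, so their rules don't affect L(N0).) Restricted to the reachable nonterminals, every rule has the form A → t or A → t B, and no two rules for the same A share a first terminal. The grammar encodes a DFA — one run per string.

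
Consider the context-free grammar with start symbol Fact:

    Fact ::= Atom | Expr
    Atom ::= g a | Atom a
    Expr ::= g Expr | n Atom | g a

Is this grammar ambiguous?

Witness: g a

Derivation 1: Fact ⇒ Atom ⇒ g a
Derivation 2: Fact ⇒ Expr ⇒ g a

Two distinct leftmost derivations for the same string.

Ambiguous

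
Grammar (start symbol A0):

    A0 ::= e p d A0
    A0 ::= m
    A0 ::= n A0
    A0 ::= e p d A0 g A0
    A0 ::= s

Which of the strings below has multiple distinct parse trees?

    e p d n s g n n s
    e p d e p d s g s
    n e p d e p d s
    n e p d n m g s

e p d e p d s g s

e p d n s g n n s: 1 tree
e p d e p d s g s: 2 trees
n e p d e p d s: 1 tree
n e p d n m g s: 1 tree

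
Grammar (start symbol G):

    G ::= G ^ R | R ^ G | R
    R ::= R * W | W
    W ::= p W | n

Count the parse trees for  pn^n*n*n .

Parse trees for pn^n*n*n:
  [G [G [R [W p [W n]]]] ^ [R [R [R [W n]] * [W n]] * [W n]]]
  [G [R [W p [W n]]] ^ [G [R [R [R [W n]] * [W n]] * [W n]]]]

2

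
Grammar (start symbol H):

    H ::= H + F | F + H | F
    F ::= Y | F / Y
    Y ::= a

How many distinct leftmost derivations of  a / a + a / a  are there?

2

Parse trees for a / a + a / a:
  [H [H [F [F [Y a]] / [Y a]]] + [F [F [Y a]] / [Y a]]]
  [H [F [F [Y a]] / [Y a]] + [H [F [F [Y a]] / [Y a]]]]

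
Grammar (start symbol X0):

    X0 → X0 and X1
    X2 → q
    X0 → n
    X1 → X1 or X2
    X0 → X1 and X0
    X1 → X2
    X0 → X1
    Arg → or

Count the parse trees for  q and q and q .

4

Parse trees for q and q and q:
  [X0 [X0 [X0 [X1 [X2 q]]] and [X1 [X2 q]]] and [X1 [X2 q]]]
  [X0 [X0 [X1 [X2 q]] and [X0 [X1 [X2 q]]]] and [X1 [X2 q]]]
  [X0 [X1 [X2 q]] and [X0 [X0 [X1 [X2 q]]] and [X1 [X2 q]]]]
  [X0 [X1 [X2 q]] and [X0 [X1 [X2 q]] and [X0 [X1 [X2 q]]]]]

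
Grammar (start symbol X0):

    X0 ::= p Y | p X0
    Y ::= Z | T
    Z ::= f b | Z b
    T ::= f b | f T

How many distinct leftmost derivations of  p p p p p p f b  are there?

2

Parse trees for p p p p p p f b:
  [X0 p [X0 p [X0 p [X0 p [X0 p [X0 p [Y [Z f b]]]]]]]]
  [X0 p [X0 p [X0 p [X0 p [X0 p [X0 p [Y [T f b]]]]]]]]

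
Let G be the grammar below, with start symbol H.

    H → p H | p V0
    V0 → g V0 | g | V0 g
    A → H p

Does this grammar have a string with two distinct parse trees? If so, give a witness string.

Ambiguous

Witness: p g g

Derivation 1: H ⇒ p V0 ⇒ p g V0 ⇒ p g g
Derivation 2: H ⇒ p V0 ⇒ p V0 g ⇒ p g g

Two distinct leftmost derivations for the same string.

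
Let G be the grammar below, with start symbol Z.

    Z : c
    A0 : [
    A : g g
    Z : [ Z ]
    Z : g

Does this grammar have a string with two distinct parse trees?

Unambiguous

Only Z is reachable from Z; ignoring the rest: Each string is a nest of matched brackets around a single atom. An opening bracket forces the recursive rule; an atom forces the base rule.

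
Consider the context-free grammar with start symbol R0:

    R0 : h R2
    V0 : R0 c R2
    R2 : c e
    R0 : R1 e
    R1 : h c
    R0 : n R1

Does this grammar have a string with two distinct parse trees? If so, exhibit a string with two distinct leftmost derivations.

Ambiguous

Witness: h c e

Derivation 1: R0 ⇒ h R2 ⇒ h c e
Derivation 2: R0 ⇒ R1 e ⇒ h c e

Two distinct leftmost derivations for the same string.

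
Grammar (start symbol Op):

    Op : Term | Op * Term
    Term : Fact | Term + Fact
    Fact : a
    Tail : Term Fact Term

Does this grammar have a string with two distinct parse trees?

Unambiguous

Only Op, Term, Fact are reachable from Op; ignoring the rest: The grammar is stratified — Op handles '*' (left-recursive), Term handles '+', Fact atoms. Each operator has a fixed associativity and precedence level, so every string has one parse.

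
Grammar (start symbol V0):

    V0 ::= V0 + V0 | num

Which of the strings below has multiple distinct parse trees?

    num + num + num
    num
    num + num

num + num + num: 2 trees
num: 1 tree
num + num: 1 tree

num + num + num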